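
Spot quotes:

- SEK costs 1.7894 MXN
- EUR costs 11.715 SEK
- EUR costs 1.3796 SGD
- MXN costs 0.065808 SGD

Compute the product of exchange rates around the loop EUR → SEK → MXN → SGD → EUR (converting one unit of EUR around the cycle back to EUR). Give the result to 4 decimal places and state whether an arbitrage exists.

Around EUR → SEK → MXN → SGD → EUR: 1 × 11.715 × 1.7894 × 0.065808 ÷ 1.3796 = 0.999943
Product ≈ 1 (deviation 0.006%, within rounding noise).

0.9999 (no arbitrage)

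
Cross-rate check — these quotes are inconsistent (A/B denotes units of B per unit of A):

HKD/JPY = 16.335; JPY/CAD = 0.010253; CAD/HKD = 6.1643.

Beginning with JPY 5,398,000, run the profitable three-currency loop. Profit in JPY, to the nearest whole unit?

Profitable loop is JPY → CAD → HKD → JPY:
JPY 5,398,000 × 0.010253 = CAD 55,345.69
CAD 55,345.69 × 6.1643 = HKD 341,167.46
HKD 341,167.46 × 16.335 = JPY 5,572,970
Profit = JPY 5,572,970 − JPY 5,398,000

Profit: JPY 174,970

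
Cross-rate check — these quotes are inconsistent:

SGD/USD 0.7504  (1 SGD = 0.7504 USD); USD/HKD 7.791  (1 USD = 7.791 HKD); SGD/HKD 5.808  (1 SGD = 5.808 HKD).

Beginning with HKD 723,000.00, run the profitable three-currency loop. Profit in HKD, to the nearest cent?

Profitable loop is HKD → SGD → USD → HKD:
HKD 723,000.00 ÷ 5.808 = SGD 124,483.47
SGD 124,483.47 × 0.7504 = USD 93,412.40
USD 93,412.40 × 7.791 = HKD 727,775.98
Profit = HKD 727,775.98 − HKD 723,000.00

Profit: HKD 4,775.98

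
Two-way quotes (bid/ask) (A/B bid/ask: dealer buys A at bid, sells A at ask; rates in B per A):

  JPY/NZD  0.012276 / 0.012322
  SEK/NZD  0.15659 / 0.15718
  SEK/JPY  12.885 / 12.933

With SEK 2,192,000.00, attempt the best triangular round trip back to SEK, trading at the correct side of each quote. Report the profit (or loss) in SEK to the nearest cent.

Net profit: SEK 13,893.64

Best loop SEK → JPY → NZD → SEK:
SEK 2,192,000.00 × 12.885 (sell SEK at bid) = JPY 28,243,920
JPY 28,243,920 × 0.012276 (sell JPY at bid) = NZD 346,722.36
NZD 346,722.36 ÷ 0.15718 (buy SEK at ask) = SEK 2,205,893.64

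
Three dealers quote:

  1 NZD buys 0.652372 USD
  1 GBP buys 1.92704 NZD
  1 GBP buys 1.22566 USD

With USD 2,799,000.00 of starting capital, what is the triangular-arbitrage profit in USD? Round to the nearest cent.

Profitable loop is USD → GBP → NZD → USD:
USD 2,799,000.00 ÷ 1.22566 = GBP 2,283,667.58
GBP 2,283,667.58 × 1.92704 = NZD 4,400,718.76
NZD 4,400,718.76 × 0.652372 = USD 2,870,905.70
Profit = USD 2,870,905.70 − USD 2,799,000.00

Profit: USD 71,905.70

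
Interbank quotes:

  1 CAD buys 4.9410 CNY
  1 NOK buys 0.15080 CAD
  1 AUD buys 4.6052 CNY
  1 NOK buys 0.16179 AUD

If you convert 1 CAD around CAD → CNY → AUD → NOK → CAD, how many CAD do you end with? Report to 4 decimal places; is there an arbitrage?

Around CAD → CNY → AUD → NOK → CAD: 1 × 4.9410 ÷ 4.6052 ÷ 0.16179 × 0.15080 = 1.000037
Product ≈ 1 (deviation 0.004%, within rounding noise).

1.0000 (no arbitrage)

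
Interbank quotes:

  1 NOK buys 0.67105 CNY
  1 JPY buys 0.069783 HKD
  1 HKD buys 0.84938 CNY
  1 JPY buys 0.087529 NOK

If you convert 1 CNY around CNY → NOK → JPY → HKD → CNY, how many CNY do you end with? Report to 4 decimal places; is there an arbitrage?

Around CNY → NOK → JPY → HKD → CNY: 1 ÷ 0.67105 ÷ 0.087529 × 0.069783 × 0.84938 = 1.009125
Product > 1; profitable direction is CNY → NOK → JPY → HKD → CNY.

1.0091 (arbitrage exists)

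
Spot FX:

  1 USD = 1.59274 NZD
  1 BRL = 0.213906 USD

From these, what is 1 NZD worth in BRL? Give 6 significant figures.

NZD/BRL = 2.93516

1 NZD ÷ 1.59274 = 0.627849 USD
0.627849 USD ÷ 0.213906 = 2.93516 BRL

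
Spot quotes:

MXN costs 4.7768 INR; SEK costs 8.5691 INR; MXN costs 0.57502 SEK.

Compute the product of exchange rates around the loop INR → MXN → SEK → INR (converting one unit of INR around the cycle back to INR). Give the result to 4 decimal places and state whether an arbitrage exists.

Around INR → MXN → SEK → INR: 1 ÷ 4.7768 × 0.57502 × 8.5691 = 1.031528
Product > 1; profitable direction is INR → MXN → SEK → INR.

1.0315 (arbitrage exists)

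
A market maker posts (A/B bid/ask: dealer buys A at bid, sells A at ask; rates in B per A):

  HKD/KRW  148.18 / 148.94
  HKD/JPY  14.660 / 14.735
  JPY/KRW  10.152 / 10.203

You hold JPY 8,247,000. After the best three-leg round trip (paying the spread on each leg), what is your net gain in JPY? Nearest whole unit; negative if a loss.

Net result: JPY -6,184 (no profitable arbitrage after spreads)

Best loop JPY → KRW → HKD → JPY:
JPY 8,247,000 × 10.152 (sell JPY at bid) = KRW 83,723,544
KRW 83,723,544 ÷ 148.94 (buy HKD at ask) = HKD 562,129.34
HKD 562,129.34 × 14.660 (sell HKD at bid) = JPY 8,240,816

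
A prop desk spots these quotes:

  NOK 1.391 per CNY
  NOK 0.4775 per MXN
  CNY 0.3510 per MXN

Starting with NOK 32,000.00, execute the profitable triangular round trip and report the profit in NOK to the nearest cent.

Profitable loop is NOK → MXN → CNY → NOK:
NOK 32,000.00 ÷ 0.4775 = MXN 67,015.71
MXN 67,015.71 × 0.3510 = CNY 23,522.51
CNY 23,522.51 × 1.391 = NOK 32,719.82
Profit = NOK 32,719.82 − NOK 32,000.00

Profit: NOK 719.82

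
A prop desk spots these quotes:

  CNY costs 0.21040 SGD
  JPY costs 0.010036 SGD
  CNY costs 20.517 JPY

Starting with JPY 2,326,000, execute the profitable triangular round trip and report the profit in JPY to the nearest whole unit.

Profitable loop is JPY → CNY → SGD → JPY:
JPY 2,326,000 ÷ 20.517 = CNY 113,369.40
CNY 113,369.40 × 0.21040 = SGD 23,852.92
SGD 23,852.92 ÷ 0.010036 = JPY 2,376,736
Profit = JPY 2,376,736 − JPY 2,326,000

Profit: JPY 50,736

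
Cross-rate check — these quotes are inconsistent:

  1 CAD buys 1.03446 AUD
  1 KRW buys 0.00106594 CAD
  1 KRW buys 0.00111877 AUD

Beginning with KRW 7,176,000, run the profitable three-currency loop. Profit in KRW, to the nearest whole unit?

Profitable loop is KRW → AUD → CAD → KRW:
KRW 7,176,000 × 0.00111877 = AUD 8,028.29
AUD 8,028.29 ÷ 1.03446 = CAD 7,760.85
CAD 7,760.85 ÷ 0.00106594 = KRW 7,280,761
Profit = KRW 7,280,761 − KRW 7,176,000

Profit: KRW 104,761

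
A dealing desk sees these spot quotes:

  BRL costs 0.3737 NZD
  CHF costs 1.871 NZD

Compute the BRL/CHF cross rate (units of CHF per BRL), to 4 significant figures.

1 BRL × 0.3737 = 0.3737 NZD
0.3737 NZD ÷ 1.871 = 0.199733 CHF

BRL/CHF = 0.1997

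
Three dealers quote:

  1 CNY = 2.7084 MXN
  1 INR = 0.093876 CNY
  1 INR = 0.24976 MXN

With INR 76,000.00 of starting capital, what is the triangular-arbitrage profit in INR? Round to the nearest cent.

Profit: INR 1,367.42

Profitable loop is INR → CNY → MXN → INR:
INR 76,000.00 × 0.093876 = CNY 7,134.58
CNY 7,134.58 × 2.7084 = MXN 19,323.29
MXN 19,323.29 ÷ 0.24976 = INR 77,367.42
Profit = INR 77,367.42 − INR 76,000.00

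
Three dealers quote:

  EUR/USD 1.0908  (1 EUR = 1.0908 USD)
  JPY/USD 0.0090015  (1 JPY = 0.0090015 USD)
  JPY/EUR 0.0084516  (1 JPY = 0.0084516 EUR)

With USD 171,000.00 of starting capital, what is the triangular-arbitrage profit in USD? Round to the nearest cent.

Profitable loop is USD → JPY → EUR → USD:
USD 171,000.00 ÷ 0.0090015 = JPY 18,996,834
JPY 18,996,834 × 0.0084516 = EUR 160,553.64
EUR 160,553.64 × 1.0908 = USD 175,131.91
Profit = USD 175,131.91 − USD 171,000.00

Profit: USD 4,131.91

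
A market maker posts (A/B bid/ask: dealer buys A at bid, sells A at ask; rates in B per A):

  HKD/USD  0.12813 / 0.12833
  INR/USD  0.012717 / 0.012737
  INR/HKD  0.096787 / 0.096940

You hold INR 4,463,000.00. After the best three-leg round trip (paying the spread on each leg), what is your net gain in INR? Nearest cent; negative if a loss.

Best loop INR → USD → HKD → INR:
INR 4,463,000.00 × 0.012717 (sell INR at bid) = USD 56,755.97
USD 56,755.97 ÷ 0.12833 (buy HKD at ask) = HKD 442,265.81
HKD 442,265.81 ÷ 0.096940 (buy INR at ask) = INR 4,562,263.33

Net profit: INR 99,263.33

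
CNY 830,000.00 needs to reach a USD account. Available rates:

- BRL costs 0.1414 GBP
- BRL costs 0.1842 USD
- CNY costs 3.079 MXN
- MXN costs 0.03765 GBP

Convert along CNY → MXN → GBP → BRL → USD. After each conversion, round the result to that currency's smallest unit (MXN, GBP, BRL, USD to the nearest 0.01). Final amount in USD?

CNY 830,000.00 × 3.079 = MXN 2,555,570.00
MXN 2,555,570.00 × 0.03765 = GBP 96,217.21
GBP 96,217.21 ÷ 0.1414 = BRL 680,461.17
BRL 680,461.17 × 0.1842 = USD 125,340.95

USD 125,340.95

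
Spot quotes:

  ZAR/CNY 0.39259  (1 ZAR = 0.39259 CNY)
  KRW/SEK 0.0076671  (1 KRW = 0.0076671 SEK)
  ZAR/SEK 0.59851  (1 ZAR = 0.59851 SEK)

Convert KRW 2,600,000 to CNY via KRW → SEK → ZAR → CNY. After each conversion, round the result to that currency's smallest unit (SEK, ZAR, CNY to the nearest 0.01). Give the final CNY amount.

CNY 13,075.92

KRW 2,600,000 × 0.0076671 = SEK 19,934.46
SEK 19,934.46 ÷ 0.59851 = ZAR 33,306.81
ZAR 33,306.81 × 0.39259 = CNY 13,075.92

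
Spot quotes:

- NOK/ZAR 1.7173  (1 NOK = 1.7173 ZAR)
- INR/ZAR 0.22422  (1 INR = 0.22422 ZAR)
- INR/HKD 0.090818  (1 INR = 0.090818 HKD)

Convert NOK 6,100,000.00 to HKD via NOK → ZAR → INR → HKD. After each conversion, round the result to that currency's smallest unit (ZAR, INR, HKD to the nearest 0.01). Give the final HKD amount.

HKD 4,243,005.46

NOK 6,100,000.00 × 1.7173 = ZAR 10,475,530.00
ZAR 10,475,530.00 ÷ 0.22422 = INR 46,719,873.34
INR 46,719,873.34 × 0.090818 = HKD 4,243,005.46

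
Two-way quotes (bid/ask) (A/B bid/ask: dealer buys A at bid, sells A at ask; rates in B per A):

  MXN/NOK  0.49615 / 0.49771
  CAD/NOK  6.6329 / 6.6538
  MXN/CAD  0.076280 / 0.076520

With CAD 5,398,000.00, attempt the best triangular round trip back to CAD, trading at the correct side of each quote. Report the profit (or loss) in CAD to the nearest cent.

Best loop CAD → NOK → MXN → CAD:
CAD 5,398,000.00 × 6.6329 (sell CAD at bid) = NOK 35,804,394.20
NOK 35,804,394.20 ÷ 0.49771 (buy MXN at ask) = MXN 71,938,265.66
MXN 71,938,265.66 × 0.076280 (sell MXN at bid) = CAD 5,487,450.90

Net profit: CAD 89,450.90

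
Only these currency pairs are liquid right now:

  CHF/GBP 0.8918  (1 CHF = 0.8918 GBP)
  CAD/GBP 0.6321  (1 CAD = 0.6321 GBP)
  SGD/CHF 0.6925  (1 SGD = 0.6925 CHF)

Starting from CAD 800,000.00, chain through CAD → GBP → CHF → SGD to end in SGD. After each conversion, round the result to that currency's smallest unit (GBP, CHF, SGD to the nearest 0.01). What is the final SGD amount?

CAD 800,000.00 × 0.6321 = GBP 505,680.00
GBP 505,680.00 ÷ 0.8918 = CHF 567,032.97
CHF 567,032.97 ÷ 0.6925 = SGD 818,820.17

SGD 818,820.17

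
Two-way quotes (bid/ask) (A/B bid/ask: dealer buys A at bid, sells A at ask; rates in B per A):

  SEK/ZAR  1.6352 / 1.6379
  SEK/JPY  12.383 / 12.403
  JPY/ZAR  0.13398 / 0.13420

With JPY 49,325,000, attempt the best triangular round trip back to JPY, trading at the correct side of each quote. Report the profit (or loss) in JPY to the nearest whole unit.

Best loop JPY → ZAR → SEK → JPY:
JPY 49,325,000 × 0.13398 (sell JPY at bid) = ZAR 6,608,563.50
ZAR 6,608,563.50 ÷ 1.6379 (buy SEK at ask) = SEK 4,034,778.37
SEK 4,034,778.37 × 12.383 (sell SEK at bid) = JPY 49,962,661

Net profit: JPY 637,661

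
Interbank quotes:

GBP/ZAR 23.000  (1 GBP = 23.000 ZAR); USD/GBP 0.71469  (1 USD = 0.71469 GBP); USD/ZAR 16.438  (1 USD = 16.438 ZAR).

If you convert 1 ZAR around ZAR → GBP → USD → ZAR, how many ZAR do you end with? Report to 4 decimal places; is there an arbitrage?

1.0000 (no arbitrage)

Around ZAR → GBP → USD → ZAR: 1 ÷ 23.000 ÷ 0.71469 × 16.438 = 1.000008
Product ≈ 1 (deviation 0.001%, within rounding noise).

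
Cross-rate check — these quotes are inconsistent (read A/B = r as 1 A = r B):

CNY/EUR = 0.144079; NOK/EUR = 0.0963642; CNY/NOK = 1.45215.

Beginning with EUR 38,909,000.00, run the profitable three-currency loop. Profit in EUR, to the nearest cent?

Profitable loop is EUR → NOK → CNY → EUR:
EUR 38,909,000.00 ÷ 0.0963642 = NOK 403,770,279.83
NOK 403,770,279.83 ÷ 1.45215 = CNY 278,049,980.95
CNY 278,049,980.95 × 0.144079 = EUR 40,061,163.21
Profit = EUR 40,061,163.21 − EUR 38,909,000.00

Profit: EUR 1,152,163.21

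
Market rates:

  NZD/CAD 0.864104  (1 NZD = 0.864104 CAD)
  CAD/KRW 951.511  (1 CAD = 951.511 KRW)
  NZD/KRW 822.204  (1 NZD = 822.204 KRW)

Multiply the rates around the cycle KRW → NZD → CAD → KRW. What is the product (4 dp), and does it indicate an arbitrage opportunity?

1.0000 (no arbitrage)

Around KRW → NZD → CAD → KRW: 1 ÷ 822.204 × 0.864104 × 951.511 = 1.000001
Product ≈ 1 (deviation 0.000%, within rounding noise).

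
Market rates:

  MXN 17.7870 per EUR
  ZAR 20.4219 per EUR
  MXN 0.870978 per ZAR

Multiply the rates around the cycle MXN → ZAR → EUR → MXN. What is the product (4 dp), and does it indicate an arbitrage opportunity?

Around MXN → ZAR → EUR → MXN: 1 ÷ 0.870978 ÷ 20.4219 × 17.7870 = 0.999999
Product ≈ 1 (deviation 0.000%, within rounding noise).

1.0000 (no arbitrage)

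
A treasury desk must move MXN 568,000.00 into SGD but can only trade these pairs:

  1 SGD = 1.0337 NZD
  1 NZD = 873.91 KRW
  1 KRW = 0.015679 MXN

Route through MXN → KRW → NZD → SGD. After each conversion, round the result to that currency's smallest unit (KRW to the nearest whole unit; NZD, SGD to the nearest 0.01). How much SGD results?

SGD 40,102.25

MXN 568,000.00 ÷ 0.015679 = KRW 36,226,800
KRW 36,226,800 ÷ 873.91 = NZD 41,453.70
NZD 41,453.70 ÷ 1.0337 = SGD 40,102.25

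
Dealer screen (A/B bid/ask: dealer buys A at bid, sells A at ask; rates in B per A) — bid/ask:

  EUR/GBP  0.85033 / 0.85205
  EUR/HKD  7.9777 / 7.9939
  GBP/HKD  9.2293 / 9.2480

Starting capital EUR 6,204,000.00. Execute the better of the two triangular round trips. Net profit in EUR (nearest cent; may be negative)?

Best loop EUR → HKD → GBP → EUR:
EUR 6,204,000.00 × 7.9777 (sell EUR at bid) = HKD 49,493,650.80
HKD 49,493,650.80 ÷ 9.2480 (buy GBP at ask) = GBP 5,351,822.10
GBP 5,351,822.10 ÷ 0.85205 (buy EUR at ask) = EUR 6,281,112.73

Net profit: EUR 77,112.73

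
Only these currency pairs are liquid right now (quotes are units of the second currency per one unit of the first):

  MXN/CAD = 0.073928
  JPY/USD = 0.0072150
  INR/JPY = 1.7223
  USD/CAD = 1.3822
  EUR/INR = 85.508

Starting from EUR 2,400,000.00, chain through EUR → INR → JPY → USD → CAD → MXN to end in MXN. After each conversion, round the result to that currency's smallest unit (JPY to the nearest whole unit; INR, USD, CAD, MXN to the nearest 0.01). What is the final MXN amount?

MXN 47,678,771.78

EUR 2,400,000.00 × 85.508 = INR 205,219,200.00
INR 205,219,200.00 × 1.7223 = JPY 353,449,028
JPY 353,449,028 × 0.0072150 = USD 2,550,134.74
USD 2,550,134.74 × 1.3822 = CAD 3,524,796.24
CAD 3,524,796.24 ÷ 0.073928 = MXN 47,678,771.78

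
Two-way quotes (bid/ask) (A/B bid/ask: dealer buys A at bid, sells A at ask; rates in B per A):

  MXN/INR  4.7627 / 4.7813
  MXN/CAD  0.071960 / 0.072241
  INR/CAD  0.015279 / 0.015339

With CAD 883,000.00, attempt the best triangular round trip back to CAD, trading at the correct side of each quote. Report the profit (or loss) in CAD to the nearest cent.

Net profit: CAD 6,457.32

Best loop CAD → MXN → INR → CAD:
CAD 883,000.00 ÷ 0.072241 (buy MXN at ask) = MXN 12,222,975.87
MXN 12,222,975.87 × 4.7627 (sell MXN at bid) = INR 58,214,367.19
INR 58,214,367.19 × 0.015279 (sell INR at bid) = CAD 889,457.32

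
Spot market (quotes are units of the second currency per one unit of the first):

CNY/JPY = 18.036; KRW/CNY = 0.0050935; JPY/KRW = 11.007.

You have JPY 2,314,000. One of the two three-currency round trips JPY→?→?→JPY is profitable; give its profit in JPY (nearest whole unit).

Profit: JPY 25,855

Profitable loop is JPY → KRW → CNY → JPY:
JPY 2,314,000 × 11.007 = KRW 25,470,198
KRW 25,470,198 × 0.0050935 = CNY 129,732.45
CNY 129,732.45 × 18.036 = JPY 2,339,855
Profit = JPY 2,339,855 − JPY 2,314,000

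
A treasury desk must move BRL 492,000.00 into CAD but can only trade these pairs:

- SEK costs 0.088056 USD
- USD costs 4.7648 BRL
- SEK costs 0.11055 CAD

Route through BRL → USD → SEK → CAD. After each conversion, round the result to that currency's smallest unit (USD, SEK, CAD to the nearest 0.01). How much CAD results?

CAD 129,634.39

BRL 492,000.00 ÷ 4.7648 = USD 103,257.22
USD 103,257.22 ÷ 0.088056 = SEK 1,172,631.28
SEK 1,172,631.28 × 0.11055 = CAD 129,634.39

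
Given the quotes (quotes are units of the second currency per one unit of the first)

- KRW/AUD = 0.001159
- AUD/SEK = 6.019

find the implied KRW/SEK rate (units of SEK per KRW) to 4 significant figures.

1 KRW × 0.001159 = 0.001159 AUD
0.001159 AUD × 6.019 = 0.00697602 SEK

KRW/SEK = 0.006976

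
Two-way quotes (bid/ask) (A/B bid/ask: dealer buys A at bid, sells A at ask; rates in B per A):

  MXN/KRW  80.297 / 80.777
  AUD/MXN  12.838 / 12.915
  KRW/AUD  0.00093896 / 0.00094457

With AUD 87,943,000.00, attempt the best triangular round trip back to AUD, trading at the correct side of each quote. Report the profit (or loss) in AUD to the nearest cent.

Net profit: AUD 1,302,226.95

Best loop AUD → KRW → MXN → AUD:
AUD 87,943,000.00 ÷ 0.00094457 (buy KRW at ask) = KRW 93,103,740,326
KRW 93,103,740,326 ÷ 80.777 (buy MXN at ask) = MXN 1,152,602,106.12
MXN 1,152,602,106.12 ÷ 12.915 (buy AUD at ask) = AUD 89,245,226.95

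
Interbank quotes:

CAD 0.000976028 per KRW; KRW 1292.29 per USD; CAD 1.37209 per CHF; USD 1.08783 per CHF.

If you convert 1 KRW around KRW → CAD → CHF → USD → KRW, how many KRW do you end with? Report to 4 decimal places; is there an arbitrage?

1.0000 (no arbitrage)

Around KRW → CAD → CHF → USD → KRW: 1 × 0.000976028 ÷ 1.37209 × 1.08783 × 1292.29 = 1.000002
Product ≈ 1 (deviation 0.000%, within rounding noise).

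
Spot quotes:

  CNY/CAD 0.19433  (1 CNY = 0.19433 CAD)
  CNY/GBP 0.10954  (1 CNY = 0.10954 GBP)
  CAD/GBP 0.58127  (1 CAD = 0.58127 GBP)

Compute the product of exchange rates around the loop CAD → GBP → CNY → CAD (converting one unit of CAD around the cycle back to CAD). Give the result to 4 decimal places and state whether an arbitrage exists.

Around CAD → GBP → CNY → CAD: 1 × 0.58127 ÷ 0.10954 × 0.19433 = 1.031205
Product > 1; profitable direction is CAD → GBP → CNY → CAD.

1.0312 (arbitrage exists)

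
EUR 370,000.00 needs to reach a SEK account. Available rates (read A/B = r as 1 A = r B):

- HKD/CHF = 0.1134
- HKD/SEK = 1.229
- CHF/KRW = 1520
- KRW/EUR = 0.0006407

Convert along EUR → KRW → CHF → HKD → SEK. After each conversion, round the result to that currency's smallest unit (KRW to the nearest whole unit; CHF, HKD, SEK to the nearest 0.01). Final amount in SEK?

EUR 370,000.00 ÷ 0.0006407 = KRW 577,493,367
KRW 577,493,367 ÷ 1520 = CHF 379,929.85
CHF 379,929.85 ÷ 0.1134 = HKD 3,350,351.41
HKD 3,350,351.41 × 1.229 = SEK 4,117,581.88

SEK 4,117,581.88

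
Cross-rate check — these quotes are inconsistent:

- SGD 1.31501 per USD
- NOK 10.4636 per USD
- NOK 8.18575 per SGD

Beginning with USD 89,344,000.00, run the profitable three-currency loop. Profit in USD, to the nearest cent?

Profitable loop is USD → SGD → NOK → USD:
USD 89,344,000.00 × 1.31501 = SGD 117,488,253.44
SGD 117,488,253.44 × 8.18575 = NOK 961,729,470.60
NOK 961,729,470.60 ÷ 10.4636 = USD 91,911,910.87
Profit = USD 91,911,910.87 − USD 89,344,000.00

Profit: USD 2,567,910.87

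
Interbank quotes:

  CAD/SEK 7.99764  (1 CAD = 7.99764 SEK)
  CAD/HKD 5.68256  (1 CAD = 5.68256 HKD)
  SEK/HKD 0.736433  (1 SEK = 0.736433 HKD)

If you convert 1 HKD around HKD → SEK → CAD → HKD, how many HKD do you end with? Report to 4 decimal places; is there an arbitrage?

Around HKD → SEK → CAD → HKD: 1 ÷ 0.736433 ÷ 7.99764 × 5.68256 = 0.964826
Product < 1; profitable direction is HKD → CAD → SEK → HKD.

0.9648 (arbitrage exists)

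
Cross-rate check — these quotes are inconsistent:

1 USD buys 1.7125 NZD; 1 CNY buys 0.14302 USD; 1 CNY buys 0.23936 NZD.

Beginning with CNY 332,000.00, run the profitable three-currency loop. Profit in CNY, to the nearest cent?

Profitable loop is CNY → USD → NZD → CNY:
CNY 332,000.00 × 0.14302 = USD 47,482.64
USD 47,482.64 × 1.7125 = NZD 81,314.02
NZD 81,314.02 ÷ 0.23936 = CNY 339,714.33
Profit = CNY 339,714.33 − CNY 332,000.00

Profit: CNY 7,714.33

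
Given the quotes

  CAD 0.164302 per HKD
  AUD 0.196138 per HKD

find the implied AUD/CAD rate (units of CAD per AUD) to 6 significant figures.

AUD/CAD = 0.837686

1 AUD ÷ 0.196138 = 5.09845 HKD
5.09845 HKD × 0.164302 = 0.837686 CAD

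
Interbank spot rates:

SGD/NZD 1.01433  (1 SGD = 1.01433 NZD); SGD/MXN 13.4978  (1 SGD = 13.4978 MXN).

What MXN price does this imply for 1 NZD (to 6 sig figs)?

1 NZD ÷ 1.01433 = 0.985872 SGD
0.985872 SGD × 13.4978 = 13.3071 MXN

NZD/MXN = 13.3071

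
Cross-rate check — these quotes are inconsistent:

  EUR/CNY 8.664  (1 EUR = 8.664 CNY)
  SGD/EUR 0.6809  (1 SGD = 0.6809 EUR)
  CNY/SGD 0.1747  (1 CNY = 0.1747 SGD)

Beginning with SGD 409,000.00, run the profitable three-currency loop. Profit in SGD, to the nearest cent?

Profitable loop is SGD → EUR → CNY → SGD:
SGD 409,000.00 × 0.6809 = EUR 278,488.10
EUR 278,488.10 × 8.664 = CNY 2,412,820.90
CNY 2,412,820.90 × 0.1747 = SGD 421,519.81
Profit = SGD 421,519.81 − SGD 409,000.00

Profit: SGD 12,519.81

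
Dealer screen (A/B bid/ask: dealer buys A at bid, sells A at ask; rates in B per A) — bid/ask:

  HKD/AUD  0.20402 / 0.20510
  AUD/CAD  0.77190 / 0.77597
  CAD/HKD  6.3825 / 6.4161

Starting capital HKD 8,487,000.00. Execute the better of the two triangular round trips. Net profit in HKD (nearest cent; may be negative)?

Best loop HKD → AUD → CAD → HKD:
HKD 8,487,000.00 × 0.20402 (sell HKD at bid) = AUD 1,731,517.74
AUD 1,731,517.74 × 0.77190 (sell AUD at bid) = CAD 1,336,558.54
CAD 1,336,558.54 × 6.3825 (sell CAD at bid) = HKD 8,530,584.90

Net profit: HKD 43,584.90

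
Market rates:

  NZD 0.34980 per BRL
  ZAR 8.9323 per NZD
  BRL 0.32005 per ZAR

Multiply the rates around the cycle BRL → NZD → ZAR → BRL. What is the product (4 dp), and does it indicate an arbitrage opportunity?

Around BRL → NZD → ZAR → BRL: 1 × 0.34980 × 8.9323 × 0.32005 = 1.000002
Product ≈ 1 (deviation 0.000%, within rounding noise).

1.0000 (no arbitrage)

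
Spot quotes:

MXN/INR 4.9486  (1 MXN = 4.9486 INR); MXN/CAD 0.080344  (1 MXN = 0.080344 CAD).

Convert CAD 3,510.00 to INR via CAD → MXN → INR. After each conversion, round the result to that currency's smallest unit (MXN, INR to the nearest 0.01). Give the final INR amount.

CAD 3,510.00 ÷ 0.080344 = MXN 43,687.15
MXN 43,687.15 × 4.9486 = INR 216,190.23

INR 216,190.23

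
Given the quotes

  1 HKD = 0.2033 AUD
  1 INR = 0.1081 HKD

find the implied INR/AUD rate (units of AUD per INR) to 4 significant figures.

INR/AUD = 0.02198

1 INR × 0.1081 = 0.1081 HKD
0.1081 HKD × 0.2033 = 0.0219767 AUD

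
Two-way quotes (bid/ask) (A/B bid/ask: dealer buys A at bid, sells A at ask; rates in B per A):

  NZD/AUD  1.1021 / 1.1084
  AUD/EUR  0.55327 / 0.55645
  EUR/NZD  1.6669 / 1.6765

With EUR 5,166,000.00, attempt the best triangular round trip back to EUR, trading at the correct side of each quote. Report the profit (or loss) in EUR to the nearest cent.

Net profit: EUR 84,758.85

Best loop EUR → NZD → AUD → EUR:
EUR 5,166,000.00 × 1.6669 (sell EUR at bid) = NZD 8,611,205.40
NZD 8,611,205.40 × 1.1021 (sell NZD at bid) = AUD 9,490,409.47
AUD 9,490,409.47 × 0.55327 (sell AUD at bid) = EUR 5,250,758.85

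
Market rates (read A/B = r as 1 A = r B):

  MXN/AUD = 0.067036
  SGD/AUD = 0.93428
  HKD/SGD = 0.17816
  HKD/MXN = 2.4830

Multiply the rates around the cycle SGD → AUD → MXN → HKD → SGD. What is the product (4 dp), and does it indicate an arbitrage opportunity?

1.0000 (no arbitrage)

Around SGD → AUD → MXN → HKD → SGD: 1 × 0.93428 ÷ 0.067036 ÷ 2.4830 × 0.17816 = 1.000006
Product ≈ 1 (deviation 0.001%, within rounding noise).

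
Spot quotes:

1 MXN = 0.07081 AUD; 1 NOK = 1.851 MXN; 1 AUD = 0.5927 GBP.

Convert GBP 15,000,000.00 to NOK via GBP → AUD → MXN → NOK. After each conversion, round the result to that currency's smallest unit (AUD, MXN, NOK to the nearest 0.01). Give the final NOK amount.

NOK 193,088,015.34

GBP 15,000,000.00 ÷ 0.5927 = AUD 25,307,912.94
AUD 25,307,912.94 ÷ 0.07081 = MXN 357,405,916.40
MXN 357,405,916.40 ÷ 1.851 = NOK 193,088,015.34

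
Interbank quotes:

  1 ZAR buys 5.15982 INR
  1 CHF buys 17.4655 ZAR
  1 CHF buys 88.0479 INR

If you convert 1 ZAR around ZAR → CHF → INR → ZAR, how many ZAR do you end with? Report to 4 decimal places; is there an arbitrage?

Around ZAR → CHF → INR → ZAR: 1 ÷ 17.4655 × 88.0479 ÷ 5.15982 = 0.977020
Product < 1; profitable direction is ZAR → INR → CHF → ZAR.

0.9770 (arbitrage exists)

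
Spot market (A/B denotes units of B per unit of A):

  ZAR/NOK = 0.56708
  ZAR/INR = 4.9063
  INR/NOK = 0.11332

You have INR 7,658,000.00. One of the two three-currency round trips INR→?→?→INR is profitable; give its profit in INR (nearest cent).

Profitable loop is INR → ZAR → NOK → INR:
INR 7,658,000.00 ÷ 4.9063 = ZAR 1,560,850.34
ZAR 1,560,850.34 × 0.56708 = NOK 885,127.01
NOK 885,127.01 ÷ 0.11332 = INR 7,810,863.11
Profit = INR 7,810,863.11 − INR 7,658,000.00

Profit: INR 152,863.11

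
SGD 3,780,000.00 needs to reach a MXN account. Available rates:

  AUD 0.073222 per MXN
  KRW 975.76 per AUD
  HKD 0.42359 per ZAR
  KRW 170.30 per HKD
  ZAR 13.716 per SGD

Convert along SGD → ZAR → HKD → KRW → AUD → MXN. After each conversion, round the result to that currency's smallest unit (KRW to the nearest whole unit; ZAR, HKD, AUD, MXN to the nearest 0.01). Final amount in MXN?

SGD 3,780,000.00 × 13.716 = ZAR 51,846,480.00
ZAR 51,846,480.00 × 0.42359 = HKD 21,961,650.46
HKD 21,961,650.46 × 170.30 = KRW 3,740,069,073
KRW 3,740,069,073 ÷ 975.76 = AUD 3,832,980.52
AUD 3,832,980.52 ÷ 0.073222 = MXN 52,347,389.04

MXN 52,347,389.04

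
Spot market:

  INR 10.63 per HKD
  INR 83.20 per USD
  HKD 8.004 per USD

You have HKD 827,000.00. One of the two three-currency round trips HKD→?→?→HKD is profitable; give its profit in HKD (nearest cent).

Profit: HKD 18,712.07

Profitable loop is HKD → INR → USD → HKD:
HKD 827,000.00 × 10.63 = INR 8,791,010.00
INR 8,791,010.00 ÷ 83.20 = USD 105,661.18
USD 105,661.18 × 8.004 = HKD 845,712.07
Profit = HKD 845,712.07 − HKD 827,000.00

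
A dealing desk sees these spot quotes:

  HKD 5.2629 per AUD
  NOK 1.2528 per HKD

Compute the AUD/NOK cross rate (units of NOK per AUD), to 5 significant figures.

1 AUD × 5.2629 = 5.2629 HKD
5.2629 HKD × 1.2528 = 6.59336 NOK

AUD/NOK = 6.5934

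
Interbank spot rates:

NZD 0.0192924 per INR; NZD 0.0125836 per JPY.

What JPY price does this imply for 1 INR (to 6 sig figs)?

INR/JPY = 1.53314

1 INR × 0.0192924 = 0.0192924 NZD
0.0192924 NZD ÷ 0.0125836 = 1.53314 JPY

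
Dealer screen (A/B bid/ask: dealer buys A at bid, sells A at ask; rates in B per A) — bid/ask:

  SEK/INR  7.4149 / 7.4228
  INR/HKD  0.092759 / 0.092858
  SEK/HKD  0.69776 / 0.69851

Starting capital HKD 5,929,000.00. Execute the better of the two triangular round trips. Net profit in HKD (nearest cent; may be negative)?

Net profit: HKD 73,061.42

Best loop HKD → INR → SEK → HKD:
HKD 5,929,000.00 ÷ 0.092858 (buy INR at ask) = INR 63,850,179.84
INR 63,850,179.84 ÷ 7.4228 (buy SEK at ask) = SEK 8,601,899.53
SEK 8,601,899.53 × 0.69776 (sell SEK at bid) = HKD 6,002,061.42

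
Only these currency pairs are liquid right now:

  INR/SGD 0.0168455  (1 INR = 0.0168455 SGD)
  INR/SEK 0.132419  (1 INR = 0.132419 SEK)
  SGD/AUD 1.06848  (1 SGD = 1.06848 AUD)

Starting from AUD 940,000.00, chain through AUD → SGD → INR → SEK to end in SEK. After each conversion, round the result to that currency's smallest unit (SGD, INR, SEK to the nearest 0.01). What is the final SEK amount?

SEK 6,915,567.99

AUD 940,000.00 ÷ 1.06848 = SGD 879,754.42
SGD 879,754.42 ÷ 0.0168455 = INR 52,224,892.11
INR 52,224,892.11 × 0.132419 = SEK 6,915,567.99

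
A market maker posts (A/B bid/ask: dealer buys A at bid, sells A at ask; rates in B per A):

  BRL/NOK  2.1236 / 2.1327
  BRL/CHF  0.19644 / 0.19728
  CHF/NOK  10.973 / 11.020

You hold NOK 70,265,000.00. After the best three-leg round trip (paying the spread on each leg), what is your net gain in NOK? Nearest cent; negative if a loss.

Best loop NOK → BRL → CHF → NOK:
NOK 70,265,000.00 ÷ 2.1327 (buy BRL at ask) = BRL 32,946,499.74
BRL 32,946,499.74 × 0.19644 (sell BRL at bid) = CHF 6,472,010.41
CHF 6,472,010.41 × 10.973 (sell CHF at bid) = NOK 71,017,370.22

Net profit: NOK 752,370.22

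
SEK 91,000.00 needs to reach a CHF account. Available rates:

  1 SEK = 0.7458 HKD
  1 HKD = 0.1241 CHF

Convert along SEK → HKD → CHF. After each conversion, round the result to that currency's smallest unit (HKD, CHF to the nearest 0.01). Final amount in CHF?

SEK 91,000.00 × 0.7458 = HKD 67,867.80
HKD 67,867.80 × 0.1241 = CHF 8,422.39

CHF 8,422.39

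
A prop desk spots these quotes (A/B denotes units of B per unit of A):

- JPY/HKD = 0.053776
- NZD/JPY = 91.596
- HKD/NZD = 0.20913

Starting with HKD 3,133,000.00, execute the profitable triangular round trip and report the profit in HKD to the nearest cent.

Profit: HKD 94,317.82

Profitable loop is HKD → NZD → JPY → HKD:
HKD 3,133,000.00 × 0.20913 = NZD 655,204.29
NZD 655,204.29 × 91.596 = JPY 60,014,092
JPY 60,014,092 × 0.053776 = HKD 3,227,317.82
Profit = HKD 3,227,317.82 − HKD 3,133,000.00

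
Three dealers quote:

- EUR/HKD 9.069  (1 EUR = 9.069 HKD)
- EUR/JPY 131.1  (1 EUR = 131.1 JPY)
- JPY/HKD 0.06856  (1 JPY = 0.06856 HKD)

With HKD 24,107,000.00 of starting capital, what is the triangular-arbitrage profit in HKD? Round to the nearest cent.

Profit: HKD 216,668.12

Profitable loop is HKD → JPY → EUR → HKD:
HKD 24,107,000.00 ÷ 0.06856 = JPY 351,619,020
JPY 351,619,020 ÷ 131.1 = EUR 2,682,067.28
EUR 2,682,067.28 × 9.069 = HKD 24,323,668.12
Profit = HKD 24,323,668.12 − HKD 24,107,000.00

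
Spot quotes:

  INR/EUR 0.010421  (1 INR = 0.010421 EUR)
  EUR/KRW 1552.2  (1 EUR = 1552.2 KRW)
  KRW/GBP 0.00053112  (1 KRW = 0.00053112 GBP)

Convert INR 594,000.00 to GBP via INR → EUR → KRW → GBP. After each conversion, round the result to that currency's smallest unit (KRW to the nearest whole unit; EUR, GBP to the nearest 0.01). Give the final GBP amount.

INR 594,000.00 × 0.010421 = EUR 6,190.07
EUR 6,190.07 × 1552.2 = KRW 9,608,227
KRW 9,608,227 × 0.00053112 = GBP 5,103.12

GBP 5,103.12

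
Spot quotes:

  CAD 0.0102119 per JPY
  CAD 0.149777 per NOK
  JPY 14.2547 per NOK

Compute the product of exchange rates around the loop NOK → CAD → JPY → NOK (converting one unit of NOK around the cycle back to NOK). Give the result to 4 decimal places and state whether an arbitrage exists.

1.0289 (arbitrage exists)

Around NOK → CAD → JPY → NOK: 1 × 0.149777 ÷ 0.0102119 ÷ 14.2547 = 1.028917
Product > 1; profitable direction is NOK → CAD → JPY → NOK.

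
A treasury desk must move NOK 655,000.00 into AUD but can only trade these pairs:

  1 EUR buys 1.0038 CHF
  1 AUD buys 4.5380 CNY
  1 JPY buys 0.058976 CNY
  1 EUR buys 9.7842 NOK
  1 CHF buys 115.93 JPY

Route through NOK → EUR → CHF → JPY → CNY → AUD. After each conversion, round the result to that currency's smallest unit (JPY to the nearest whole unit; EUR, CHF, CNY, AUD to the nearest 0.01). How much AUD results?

AUD 101,244.13

NOK 655,000.00 ÷ 9.7842 = EUR 66,944.67
EUR 66,944.67 × 1.0038 = CHF 67,199.06
CHF 67,199.06 × 115.93 = JPY 7,790,387
JPY 7,790,387 × 0.058976 = CNY 459,445.86
CNY 459,445.86 ÷ 4.5380 = AUD 101,244.13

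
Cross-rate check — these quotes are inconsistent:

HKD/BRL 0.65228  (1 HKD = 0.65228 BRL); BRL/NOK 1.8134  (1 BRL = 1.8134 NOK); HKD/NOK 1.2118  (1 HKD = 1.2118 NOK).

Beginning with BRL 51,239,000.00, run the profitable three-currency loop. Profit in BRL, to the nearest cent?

Profitable loop is BRL → HKD → NOK → BRL:
BRL 51,239,000.00 ÷ 0.65228 = HKD 78,553,688.60
HKD 78,553,688.60 × 1.2118 = NOK 95,191,359.85
NOK 95,191,359.85 ÷ 1.8134 = BRL 52,493,305.31
Profit = BRL 52,493,305.31 − BRL 51,239,000.00

Profit: BRL 1,254,305.31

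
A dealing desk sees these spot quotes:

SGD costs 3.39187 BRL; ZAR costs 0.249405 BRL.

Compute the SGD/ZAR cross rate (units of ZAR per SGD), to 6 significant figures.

SGD/ZAR = 13.5998

1 SGD × 3.39187 = 3.39187 BRL
3.39187 BRL ÷ 0.249405 = 13.5998 ZAR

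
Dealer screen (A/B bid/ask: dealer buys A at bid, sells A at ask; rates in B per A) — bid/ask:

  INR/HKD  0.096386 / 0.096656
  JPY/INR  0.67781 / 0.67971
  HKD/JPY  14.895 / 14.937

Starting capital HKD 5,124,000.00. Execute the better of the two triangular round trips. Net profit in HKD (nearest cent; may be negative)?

Best loop HKD → INR → JPY → HKD:
HKD 5,124,000.00 ÷ 0.096656 (buy INR at ask) = INR 53,012,746.23
INR 53,012,746.23 ÷ 0.67971 (buy JPY at ask) = JPY 77,993,183
JPY 77,993,183 ÷ 14.937 (buy HKD at ask) = HKD 5,221,475.71

Net profit: HKD 97,475.71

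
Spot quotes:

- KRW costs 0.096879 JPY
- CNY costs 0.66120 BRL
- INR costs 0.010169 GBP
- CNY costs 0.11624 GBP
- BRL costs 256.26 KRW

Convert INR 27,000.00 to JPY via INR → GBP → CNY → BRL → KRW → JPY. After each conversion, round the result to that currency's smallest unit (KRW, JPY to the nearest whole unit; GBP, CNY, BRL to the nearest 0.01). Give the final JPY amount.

INR 27,000.00 × 0.010169 = GBP 274.56
GBP 274.56 ÷ 0.11624 = CNY 2,362.01
CNY 2,362.01 × 0.66120 = BRL 1,561.76
BRL 1,561.76 × 256.26 = KRW 400,217
KRW 400,217 × 0.096879 = JPY 38,773

JPY 38,773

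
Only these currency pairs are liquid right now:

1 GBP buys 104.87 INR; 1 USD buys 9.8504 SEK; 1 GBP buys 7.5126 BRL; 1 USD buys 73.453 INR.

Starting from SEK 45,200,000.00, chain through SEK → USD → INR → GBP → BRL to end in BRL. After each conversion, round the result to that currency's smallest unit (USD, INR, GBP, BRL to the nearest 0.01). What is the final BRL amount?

BRL 24,145,327.74

SEK 45,200,000.00 ÷ 9.8504 = USD 4,588,646.15
USD 4,588,646.15 × 73.453 = INR 337,049,825.66
INR 337,049,825.66 ÷ 104.87 = GBP 3,213,977.55
GBP 3,213,977.55 × 7.5126 = BRL 24,145,327.74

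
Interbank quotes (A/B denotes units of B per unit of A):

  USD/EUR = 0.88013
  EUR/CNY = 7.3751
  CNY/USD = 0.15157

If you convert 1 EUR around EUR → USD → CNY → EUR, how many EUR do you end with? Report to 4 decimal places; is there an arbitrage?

Around EUR → USD → CNY → EUR: 1 ÷ 0.88013 ÷ 0.15157 ÷ 7.3751 = 1.016417
Product > 1; profitable direction is EUR → USD → CNY → EUR.

1.0164 (arbitrage exists)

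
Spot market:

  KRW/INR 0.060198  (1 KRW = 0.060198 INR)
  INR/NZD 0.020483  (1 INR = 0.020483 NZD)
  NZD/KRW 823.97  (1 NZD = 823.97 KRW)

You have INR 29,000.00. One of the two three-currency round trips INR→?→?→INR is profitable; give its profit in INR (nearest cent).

Profitable loop is INR → NZD → KRW → INR:
INR 29,000.00 × 0.020483 = NZD 594.01
NZD 594.01 × 823.97 = KRW 489,444
KRW 489,444 × 0.060198 = INR 29,463.55
Profit = INR 29,463.55 − INR 29,000.00

Profit: INR 463.55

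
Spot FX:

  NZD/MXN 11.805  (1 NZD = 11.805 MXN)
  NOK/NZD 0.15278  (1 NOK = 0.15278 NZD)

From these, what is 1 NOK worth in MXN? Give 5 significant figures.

1 NOK × 0.15278 = 0.15278 NZD
0.15278 NZD × 11.805 = 1.80357 MXN

NOK/MXN = 1.8036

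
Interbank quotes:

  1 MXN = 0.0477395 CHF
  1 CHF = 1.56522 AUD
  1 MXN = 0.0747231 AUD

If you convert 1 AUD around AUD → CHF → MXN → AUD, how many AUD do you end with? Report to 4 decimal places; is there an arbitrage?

1.0000 (no arbitrage)

Around AUD → CHF → MXN → AUD: 1 ÷ 1.56522 ÷ 0.0477395 × 0.0747231 = 1.000004
Product ≈ 1 (deviation 0.000%, within rounding noise).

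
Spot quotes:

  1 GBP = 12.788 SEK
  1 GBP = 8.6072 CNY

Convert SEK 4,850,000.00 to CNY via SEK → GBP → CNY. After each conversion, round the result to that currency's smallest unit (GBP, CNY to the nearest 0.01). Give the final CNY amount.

SEK 4,850,000.00 ÷ 12.788 = GBP 379,261.81
GBP 379,261.81 × 8.6072 = CNY 3,264,382.25

CNY 3,264,382.25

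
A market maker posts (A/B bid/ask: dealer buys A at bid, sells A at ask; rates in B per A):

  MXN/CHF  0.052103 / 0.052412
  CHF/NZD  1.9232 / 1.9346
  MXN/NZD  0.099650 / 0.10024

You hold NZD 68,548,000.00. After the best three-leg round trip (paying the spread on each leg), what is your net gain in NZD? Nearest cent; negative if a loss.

Best loop NZD → MXN → CHF → NZD:
NZD 68,548,000.00 ÷ 0.10024 (buy MXN at ask) = MXN 683,838,786.91
MXN 683,838,786.91 × 0.052103 (sell MXN at bid) = CHF 35,630,052.31
CHF 35,630,052.31 × 1.9232 (sell CHF at bid) = NZD 68,523,716.61

Net result: NZD -24,283.39 (no profitable arbitrage after spreads)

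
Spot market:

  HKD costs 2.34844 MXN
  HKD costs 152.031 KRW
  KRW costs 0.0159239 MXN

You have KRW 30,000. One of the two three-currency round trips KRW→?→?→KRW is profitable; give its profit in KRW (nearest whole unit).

Profitable loop is KRW → MXN → HKD → KRW:
KRW 30,000 × 0.0159239 = MXN 477.72
MXN 477.72 ÷ 2.34844 = HKD 203.42
HKD 203.42 × 152.031 = KRW 30,926
Profit = KRW 30,926 − KRW 30,000

Profit: KRW 926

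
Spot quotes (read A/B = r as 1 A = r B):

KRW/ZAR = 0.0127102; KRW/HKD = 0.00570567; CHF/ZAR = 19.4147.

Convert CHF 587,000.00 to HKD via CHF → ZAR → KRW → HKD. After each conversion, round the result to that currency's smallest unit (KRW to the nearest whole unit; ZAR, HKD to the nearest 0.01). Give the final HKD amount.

HKD 5,115,911.82

CHF 587,000.00 × 19.4147 = ZAR 11,396,428.90
ZAR 11,396,428.90 ÷ 0.0127102 = KRW 896,636,473
KRW 896,636,473 × 0.00570567 = HKD 5,115,911.82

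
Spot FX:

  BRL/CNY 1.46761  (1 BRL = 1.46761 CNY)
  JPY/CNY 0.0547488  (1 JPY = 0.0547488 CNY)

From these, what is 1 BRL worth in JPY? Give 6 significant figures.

1 BRL × 1.46761 = 1.46761 CNY
1.46761 CNY ÷ 0.0547488 = 26.8062 JPY

BRL/JPY = 26.8062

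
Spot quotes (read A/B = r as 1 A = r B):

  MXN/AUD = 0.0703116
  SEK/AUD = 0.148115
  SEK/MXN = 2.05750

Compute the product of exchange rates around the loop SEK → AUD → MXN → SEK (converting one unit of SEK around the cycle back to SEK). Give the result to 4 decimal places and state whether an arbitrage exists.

1.0238 (arbitrage exists)

Around SEK → AUD → MXN → SEK: 1 × 0.148115 ÷ 0.0703116 ÷ 2.05750 = 1.023840
Product > 1; profitable direction is SEK → AUD → MXN → SEK.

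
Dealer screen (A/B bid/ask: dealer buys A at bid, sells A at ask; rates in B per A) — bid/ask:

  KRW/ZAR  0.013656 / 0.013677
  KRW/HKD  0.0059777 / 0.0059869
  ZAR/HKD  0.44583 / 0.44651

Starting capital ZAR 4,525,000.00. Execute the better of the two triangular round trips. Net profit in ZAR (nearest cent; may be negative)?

Net profit: ZAR 76,605.43

Best loop ZAR → HKD → KRW → ZAR:
ZAR 4,525,000.00 × 0.44583 (sell ZAR at bid) = HKD 2,017,380.75
HKD 2,017,380.75 ÷ 0.0059869 (buy KRW at ask) = KRW 336,965,834
KRW 336,965,834 × 0.013656 (sell KRW at bid) = ZAR 4,601,605.43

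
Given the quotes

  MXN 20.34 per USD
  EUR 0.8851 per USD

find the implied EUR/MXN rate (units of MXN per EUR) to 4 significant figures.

1 EUR ÷ 0.8851 = 1.12982 USD
1.12982 USD × 20.34 = 22.9805 MXN

EUR/MXN = 22.98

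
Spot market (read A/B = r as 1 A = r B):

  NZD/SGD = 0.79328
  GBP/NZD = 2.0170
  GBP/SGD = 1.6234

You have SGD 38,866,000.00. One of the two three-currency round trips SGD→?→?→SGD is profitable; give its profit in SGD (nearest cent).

Profit: SGD 567,287.46

Profitable loop is SGD → NZD → GBP → SGD:
SGD 38,866,000.00 ÷ 0.79328 = NZD 48,994,050.02
NZD 48,994,050.02 ÷ 2.0170 = GBP 24,290,555.29
GBP 24,290,555.29 × 1.6234 = SGD 39,433,287.46
Profit = SGD 39,433,287.46 − SGD 38,866,000.00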